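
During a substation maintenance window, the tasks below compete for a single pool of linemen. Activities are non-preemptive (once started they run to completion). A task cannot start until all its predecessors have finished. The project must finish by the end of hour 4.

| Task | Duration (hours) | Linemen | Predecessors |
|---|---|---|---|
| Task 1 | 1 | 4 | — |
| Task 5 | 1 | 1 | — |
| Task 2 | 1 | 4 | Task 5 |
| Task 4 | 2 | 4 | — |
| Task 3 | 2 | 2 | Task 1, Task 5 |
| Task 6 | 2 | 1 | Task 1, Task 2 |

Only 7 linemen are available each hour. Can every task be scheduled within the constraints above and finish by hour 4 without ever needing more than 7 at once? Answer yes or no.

Schedule Task 1@1, Task 5@1, Task 2@2, Task 4@3, Task 3@2, Task 6@3: h1:5  h2:6  h3:7  h4:5 — peak 7 ≤ 7.

yes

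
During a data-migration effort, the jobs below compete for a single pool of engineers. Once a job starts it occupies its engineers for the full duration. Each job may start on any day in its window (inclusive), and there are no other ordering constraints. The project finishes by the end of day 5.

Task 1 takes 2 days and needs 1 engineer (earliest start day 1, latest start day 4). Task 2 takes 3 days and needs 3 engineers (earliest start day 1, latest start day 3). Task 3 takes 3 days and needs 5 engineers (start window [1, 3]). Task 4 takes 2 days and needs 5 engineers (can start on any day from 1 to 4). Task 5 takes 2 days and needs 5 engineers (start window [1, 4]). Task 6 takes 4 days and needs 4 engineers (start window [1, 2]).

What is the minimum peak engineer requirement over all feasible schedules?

14

Early-start (Task 1@1, Task 2@1, Task 3@1, Task 4@1, Task 5@1, Task 6@1) gives peak 23: d1:23  d2:23  d3:12  d4:4  d5:0.
Shift Task 4→4, Task 5→4.
Schedule Task 1@1, Task 2@1, Task 3@1, Task 4@4, Task 5@4, Task 6@1: d1:13  d2:13  d3:12  d4:14  d5:10 — peak 14.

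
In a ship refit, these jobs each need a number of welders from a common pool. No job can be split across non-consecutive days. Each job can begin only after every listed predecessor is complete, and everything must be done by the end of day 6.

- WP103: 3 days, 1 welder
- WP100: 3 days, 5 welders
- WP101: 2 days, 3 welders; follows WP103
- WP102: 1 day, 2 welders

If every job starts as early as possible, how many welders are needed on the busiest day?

8

Early-start schedule: WP103@1, WP100@1, WP101@4, WP102@1.
Load per day: day 1: 8, day 2: 6, day 3: 6, day 4: 3, day 5: 3, day 6: 0.
Peak is 8.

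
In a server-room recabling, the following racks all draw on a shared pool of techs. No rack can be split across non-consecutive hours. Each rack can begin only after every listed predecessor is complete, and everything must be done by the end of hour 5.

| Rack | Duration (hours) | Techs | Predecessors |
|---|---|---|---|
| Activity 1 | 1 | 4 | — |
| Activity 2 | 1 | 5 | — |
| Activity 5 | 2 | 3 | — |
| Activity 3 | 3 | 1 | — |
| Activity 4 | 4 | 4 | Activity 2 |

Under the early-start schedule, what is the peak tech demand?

13

Early-start schedule: Activity 1@1, Activity 2@1, Activity 5@1, Activity 3@1, Activity 4@2.
Load per hour: hour 1: 13, hour 2: 8, hour 3: 5, hour 4: 4, hour 5: 4.
Peak is 13.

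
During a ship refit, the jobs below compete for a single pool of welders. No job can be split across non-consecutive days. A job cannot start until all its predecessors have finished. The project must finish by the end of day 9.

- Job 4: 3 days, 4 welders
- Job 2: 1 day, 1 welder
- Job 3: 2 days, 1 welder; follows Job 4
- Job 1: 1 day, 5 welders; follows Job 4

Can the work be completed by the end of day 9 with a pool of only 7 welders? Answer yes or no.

yes

Schedule Job 4@1, Job 2@1, Job 3@4, Job 1@6: d1:5  d2:4  d3:4  d4:1  d5:1  d6:5  d7:0  d8:0  d9:0 — peak 5 ≤ 7.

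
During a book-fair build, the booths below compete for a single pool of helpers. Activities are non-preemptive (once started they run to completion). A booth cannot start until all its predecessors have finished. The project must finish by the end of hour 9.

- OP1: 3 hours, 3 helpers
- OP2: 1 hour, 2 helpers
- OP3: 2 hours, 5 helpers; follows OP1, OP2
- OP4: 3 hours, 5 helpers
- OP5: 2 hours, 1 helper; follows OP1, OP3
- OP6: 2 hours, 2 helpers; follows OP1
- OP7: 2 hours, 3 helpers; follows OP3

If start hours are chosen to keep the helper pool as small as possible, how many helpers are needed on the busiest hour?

8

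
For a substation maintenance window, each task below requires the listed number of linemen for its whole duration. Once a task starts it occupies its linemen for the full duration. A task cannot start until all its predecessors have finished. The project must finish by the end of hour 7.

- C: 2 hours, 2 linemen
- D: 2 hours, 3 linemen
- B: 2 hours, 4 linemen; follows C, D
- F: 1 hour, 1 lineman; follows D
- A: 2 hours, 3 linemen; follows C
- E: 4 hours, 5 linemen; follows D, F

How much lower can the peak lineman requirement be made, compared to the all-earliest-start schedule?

3

Early-start peak: h1:5  h2:5  h3:8  h4:12  h5:5  h6:5  h7:5 ⇒ 12.
Leveled (C@1, D@1, B@3, F@3, A@5, E@4): h1:5  h2:5  h3:5  h4:9  h5:8  h6:8  h7:5 ⇒ 9.
Reduction 12 − 9 = 3.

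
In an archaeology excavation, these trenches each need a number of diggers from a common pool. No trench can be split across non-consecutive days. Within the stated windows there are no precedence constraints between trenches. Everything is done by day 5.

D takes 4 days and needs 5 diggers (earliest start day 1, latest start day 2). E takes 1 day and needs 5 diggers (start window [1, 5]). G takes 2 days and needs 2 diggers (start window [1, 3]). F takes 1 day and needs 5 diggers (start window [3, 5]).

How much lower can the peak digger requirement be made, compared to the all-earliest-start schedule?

2

Early-start peak: d1:12  d2:7  d3:10  d4:5  d5:0 ⇒ 12.
Leveled (D@1, E@1, G@2, F@4): d1:10  d2:7  d3:7  d4:10  d5:0 ⇒ 10.
Reduction 12 − 10 = 2.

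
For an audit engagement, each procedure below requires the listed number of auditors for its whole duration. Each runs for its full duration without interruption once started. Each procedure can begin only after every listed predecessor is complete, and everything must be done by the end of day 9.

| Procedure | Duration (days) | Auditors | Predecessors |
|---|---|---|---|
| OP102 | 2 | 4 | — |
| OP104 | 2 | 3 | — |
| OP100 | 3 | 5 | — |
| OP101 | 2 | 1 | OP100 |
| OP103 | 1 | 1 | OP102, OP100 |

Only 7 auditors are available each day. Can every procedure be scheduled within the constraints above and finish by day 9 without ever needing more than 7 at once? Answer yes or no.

Schedule OP102@1, OP104@3, OP100@5, OP101@8, OP103@8: d1:4  d2:4  d3:3  d4:3  d5:5  d6:5  d7:5  d8:2  d9:1 — peak 5 ≤ 7.

yes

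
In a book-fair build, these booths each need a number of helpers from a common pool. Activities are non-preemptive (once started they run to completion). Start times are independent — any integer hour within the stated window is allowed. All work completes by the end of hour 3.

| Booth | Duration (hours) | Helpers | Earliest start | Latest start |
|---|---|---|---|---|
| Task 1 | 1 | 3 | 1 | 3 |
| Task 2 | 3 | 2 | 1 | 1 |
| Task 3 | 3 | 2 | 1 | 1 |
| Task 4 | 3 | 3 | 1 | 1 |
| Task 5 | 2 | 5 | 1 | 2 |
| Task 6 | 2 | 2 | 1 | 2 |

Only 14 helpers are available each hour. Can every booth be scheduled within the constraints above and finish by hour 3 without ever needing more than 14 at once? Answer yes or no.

yes

Schedule Task 1@1, Task 2@1, Task 3@1, Task 4@1, Task 5@2, Task 6@1: h1:12  h2:14  h3:12 — peak 14 ≤ 14.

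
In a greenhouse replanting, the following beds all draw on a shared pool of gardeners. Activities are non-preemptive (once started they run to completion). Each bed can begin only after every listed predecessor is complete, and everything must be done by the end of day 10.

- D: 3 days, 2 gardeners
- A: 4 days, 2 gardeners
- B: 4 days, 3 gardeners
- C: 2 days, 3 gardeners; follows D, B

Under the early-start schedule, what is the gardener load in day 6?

3

At early start, day 6 has: C.
Demand: 3 = 3.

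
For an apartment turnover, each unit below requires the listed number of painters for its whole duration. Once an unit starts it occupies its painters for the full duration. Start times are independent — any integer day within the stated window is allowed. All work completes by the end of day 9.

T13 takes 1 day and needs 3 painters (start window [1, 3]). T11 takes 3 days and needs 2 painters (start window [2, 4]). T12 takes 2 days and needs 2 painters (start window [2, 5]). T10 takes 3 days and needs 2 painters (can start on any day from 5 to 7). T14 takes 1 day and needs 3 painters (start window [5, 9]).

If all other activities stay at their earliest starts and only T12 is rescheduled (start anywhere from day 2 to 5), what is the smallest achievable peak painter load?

5

T12@2: d1:3  d2:4  d3:4  d4:2  d5:5  d6:2  d7:2  d8:0  d9:0 → peak 5
T12@3: d1:3  d2:2  d3:4  d4:4  d5:5  d6:2  d7:2  d8:0  d9:0 → peak 5
T12@4: d1:3  d2:2  d3:2  d4:4  d5:7  d6:2  d7:2  d8:0  d9:0 → peak 7
T12@5: d1:3  d2:2  d3:2  d4:2  d5:7  d6:4  d7:2  d8:0  d9:0 → peak 7
Best is T12@2, peak 5.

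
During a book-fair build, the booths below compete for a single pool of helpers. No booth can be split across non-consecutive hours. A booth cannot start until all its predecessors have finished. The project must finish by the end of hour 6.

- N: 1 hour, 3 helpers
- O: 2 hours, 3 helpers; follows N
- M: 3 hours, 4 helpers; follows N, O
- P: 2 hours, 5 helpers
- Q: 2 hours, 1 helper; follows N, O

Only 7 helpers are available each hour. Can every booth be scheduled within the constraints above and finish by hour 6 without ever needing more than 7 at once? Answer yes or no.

no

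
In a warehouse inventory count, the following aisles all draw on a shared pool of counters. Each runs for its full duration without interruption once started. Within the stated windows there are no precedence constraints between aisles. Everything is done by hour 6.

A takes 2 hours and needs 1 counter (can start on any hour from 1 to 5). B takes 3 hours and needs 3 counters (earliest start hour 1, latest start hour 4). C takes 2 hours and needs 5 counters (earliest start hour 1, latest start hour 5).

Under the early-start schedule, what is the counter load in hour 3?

At early start, hour 3 has: B.
Demand: 3 = 3.

3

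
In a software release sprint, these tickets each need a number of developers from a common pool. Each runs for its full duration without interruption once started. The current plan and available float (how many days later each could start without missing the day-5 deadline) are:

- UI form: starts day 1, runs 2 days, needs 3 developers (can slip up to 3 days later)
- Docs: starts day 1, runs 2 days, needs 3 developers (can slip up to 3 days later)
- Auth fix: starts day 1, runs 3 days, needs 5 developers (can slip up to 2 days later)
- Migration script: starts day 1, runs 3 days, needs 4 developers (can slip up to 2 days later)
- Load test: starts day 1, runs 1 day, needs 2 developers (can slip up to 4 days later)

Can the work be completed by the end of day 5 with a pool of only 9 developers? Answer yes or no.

yes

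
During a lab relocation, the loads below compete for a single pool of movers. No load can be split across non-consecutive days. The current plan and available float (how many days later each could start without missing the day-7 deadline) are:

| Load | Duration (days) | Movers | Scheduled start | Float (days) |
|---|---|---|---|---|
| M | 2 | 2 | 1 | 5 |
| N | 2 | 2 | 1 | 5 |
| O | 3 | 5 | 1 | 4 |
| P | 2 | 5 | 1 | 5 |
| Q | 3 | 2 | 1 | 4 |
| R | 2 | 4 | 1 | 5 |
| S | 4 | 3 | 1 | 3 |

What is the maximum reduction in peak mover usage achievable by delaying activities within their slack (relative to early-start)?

Early-start peak: d1:23  d2:23  d3:10  d4:3  d5:0  d6:0  d7:0 ⇒ 23.
Leveled (M@1, N@1, O@1, P@6, Q@3, R@4, S@4): d1:9  d2:9  d3:7  d4:9  d5:9  d6:8  d7:8 ⇒ 9.
Reduction 23 − 9 = 14.

14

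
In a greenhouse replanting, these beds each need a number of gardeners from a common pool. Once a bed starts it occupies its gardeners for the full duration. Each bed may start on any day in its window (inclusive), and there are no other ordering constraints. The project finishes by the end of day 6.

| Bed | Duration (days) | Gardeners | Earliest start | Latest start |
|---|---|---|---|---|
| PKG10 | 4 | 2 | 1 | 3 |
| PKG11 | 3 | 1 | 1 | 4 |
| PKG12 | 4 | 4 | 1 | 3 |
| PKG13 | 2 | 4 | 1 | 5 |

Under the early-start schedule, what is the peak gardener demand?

Early-start schedule: PKG10@1, PKG11@1, PKG12@1, PKG13@1.
Load per day: day 1: 11, day 2: 11, day 3: 7, day 4: 6, day 5: 0, day 6: 0.
Peak is 11.

11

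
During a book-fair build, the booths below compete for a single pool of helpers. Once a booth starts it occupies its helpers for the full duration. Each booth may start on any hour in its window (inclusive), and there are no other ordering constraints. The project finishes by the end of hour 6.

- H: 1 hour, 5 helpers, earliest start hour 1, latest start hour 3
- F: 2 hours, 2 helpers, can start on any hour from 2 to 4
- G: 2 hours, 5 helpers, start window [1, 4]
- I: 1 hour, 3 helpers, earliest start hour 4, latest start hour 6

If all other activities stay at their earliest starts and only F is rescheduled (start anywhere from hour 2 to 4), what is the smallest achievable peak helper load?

10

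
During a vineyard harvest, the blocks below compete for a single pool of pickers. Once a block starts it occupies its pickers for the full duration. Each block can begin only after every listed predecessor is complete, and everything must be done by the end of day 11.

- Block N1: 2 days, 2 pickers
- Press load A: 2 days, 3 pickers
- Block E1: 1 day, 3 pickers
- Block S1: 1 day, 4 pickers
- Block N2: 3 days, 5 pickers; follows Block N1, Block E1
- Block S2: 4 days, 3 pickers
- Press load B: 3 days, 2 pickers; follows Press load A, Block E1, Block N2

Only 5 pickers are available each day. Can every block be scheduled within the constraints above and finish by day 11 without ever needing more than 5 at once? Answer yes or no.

yes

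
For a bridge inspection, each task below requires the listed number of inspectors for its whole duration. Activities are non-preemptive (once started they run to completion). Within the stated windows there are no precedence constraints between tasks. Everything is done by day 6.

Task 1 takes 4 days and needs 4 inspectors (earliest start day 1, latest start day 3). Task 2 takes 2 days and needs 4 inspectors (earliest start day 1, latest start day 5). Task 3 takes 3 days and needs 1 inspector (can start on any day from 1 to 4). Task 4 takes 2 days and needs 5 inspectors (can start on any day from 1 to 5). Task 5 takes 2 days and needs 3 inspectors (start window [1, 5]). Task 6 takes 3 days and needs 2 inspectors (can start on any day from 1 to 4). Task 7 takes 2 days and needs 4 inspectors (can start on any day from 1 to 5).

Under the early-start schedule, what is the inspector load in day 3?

7

At early start, day 3 has: Task 1, Task 3, Task 6.
Demand: 4 + 1 + 2 = 7.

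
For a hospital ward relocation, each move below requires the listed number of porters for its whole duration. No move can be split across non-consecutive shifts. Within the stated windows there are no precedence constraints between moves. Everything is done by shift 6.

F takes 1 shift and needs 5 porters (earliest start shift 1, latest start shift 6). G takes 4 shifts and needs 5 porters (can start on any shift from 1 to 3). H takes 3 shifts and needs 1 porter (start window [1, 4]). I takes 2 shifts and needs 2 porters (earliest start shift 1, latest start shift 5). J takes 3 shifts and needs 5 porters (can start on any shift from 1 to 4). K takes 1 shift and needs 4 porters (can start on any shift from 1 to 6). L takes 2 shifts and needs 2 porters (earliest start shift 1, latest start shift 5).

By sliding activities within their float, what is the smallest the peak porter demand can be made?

10

Early-start (F@1, G@1, H@1, I@1, J@1, K@1, L@1) gives peak 24: s1:24  s2:15  s3:11  s4:5  s5:0  s6:0.
Shift G→2, J→4, K→3.
Schedule F@1, G@2, H@1, I@1, J@4, K@3, L@1: s1:10  s2:10  s3:10  s4:10  s5:10  s6:5 — peak 10.
Total porter-shifts = 55 over 6 shifts ⇒ peak ≥ ⌈55/6⌉ = 10, so 10 is optimal.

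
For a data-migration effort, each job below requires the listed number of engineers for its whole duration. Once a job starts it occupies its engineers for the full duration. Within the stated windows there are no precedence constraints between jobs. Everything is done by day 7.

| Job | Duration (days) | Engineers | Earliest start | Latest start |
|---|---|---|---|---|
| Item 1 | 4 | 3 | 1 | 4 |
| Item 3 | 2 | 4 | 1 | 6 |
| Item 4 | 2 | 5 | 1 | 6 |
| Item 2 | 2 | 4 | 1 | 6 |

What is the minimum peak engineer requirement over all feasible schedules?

7

Early-start (Item 1@1, Item 3@1, Item 4@1, Item 2@1) gives peak 16: d1:16  d2:16  d3:3  d4:3  d5:0  d6:0  d7:0.
Shift Item 4→5, Item 2→3.
Schedule Item 1@1, Item 3@1, Item 4@5, Item 2@3: d1:7  d2:7  d3:7  d4:7  d5:5  d6:5  d7:0 — peak 7.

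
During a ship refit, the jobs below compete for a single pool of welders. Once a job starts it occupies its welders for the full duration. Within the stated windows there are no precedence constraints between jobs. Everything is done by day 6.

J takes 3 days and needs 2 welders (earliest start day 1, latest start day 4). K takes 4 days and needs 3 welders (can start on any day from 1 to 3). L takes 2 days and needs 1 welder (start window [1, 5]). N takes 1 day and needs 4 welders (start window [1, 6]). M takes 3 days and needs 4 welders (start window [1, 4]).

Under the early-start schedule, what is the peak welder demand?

Early-start schedule: J@1, K@1, L@1, N@1, M@1.
Load per day: day 1: 14, day 2: 10, day 3: 9, day 4: 3, day 5: 0, day 6: 0.
Peak is 14.

14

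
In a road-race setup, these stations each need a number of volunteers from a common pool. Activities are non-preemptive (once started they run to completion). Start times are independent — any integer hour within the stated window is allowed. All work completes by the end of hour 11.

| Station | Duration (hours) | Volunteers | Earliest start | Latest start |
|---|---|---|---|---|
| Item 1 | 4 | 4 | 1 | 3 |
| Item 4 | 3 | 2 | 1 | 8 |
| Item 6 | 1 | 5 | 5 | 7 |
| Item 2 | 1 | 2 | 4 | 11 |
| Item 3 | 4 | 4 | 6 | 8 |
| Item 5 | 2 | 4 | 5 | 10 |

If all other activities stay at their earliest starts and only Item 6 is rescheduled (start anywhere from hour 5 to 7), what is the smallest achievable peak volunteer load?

Item 6@5: h1:6  h2:6  h3:6  h4:6  h5:9  h6:8  h7:4  h8:4  h9:4  h10:0  h11:0 → peak 9
Item 6@6: h1:6  h2:6  h3:6  h4:6  h5:4  h6:13  h7:4  h8:4  h9:4  h10:0  h11:0 → peak 13
Item 6@7: h1:6  h2:6  h3:6  h4:6  h5:4  h6:8  h7:9  h8:4  h9:4  h10:0  h11:0 → peak 9
Best is Item 6@5, peak 9.

9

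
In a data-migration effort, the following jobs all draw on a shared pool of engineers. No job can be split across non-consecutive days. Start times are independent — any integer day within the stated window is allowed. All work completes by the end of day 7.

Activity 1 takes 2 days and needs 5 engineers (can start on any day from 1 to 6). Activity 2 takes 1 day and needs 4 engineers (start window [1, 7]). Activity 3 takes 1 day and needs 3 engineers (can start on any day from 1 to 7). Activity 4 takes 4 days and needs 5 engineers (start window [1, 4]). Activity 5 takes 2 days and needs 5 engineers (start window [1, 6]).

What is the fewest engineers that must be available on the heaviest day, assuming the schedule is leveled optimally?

10

Early-start (Activity 1@1, Activity 2@1, Activity 3@1, Activity 4@1, Activity 5@1) gives peak 22: d1:22  d2:15  d3:5  d4:5  d5:0  d6:0  d7:0.
Shift Activity 3→2, Activity 4→3, Activity 5→3.
Schedule Activity 1@1, Activity 2@1, Activity 3@2, Activity 4@3, Activity 5@3: d1:9  d2:8  d3:10  d4:10  d5:5  d6:5  d7:0 — peak 10.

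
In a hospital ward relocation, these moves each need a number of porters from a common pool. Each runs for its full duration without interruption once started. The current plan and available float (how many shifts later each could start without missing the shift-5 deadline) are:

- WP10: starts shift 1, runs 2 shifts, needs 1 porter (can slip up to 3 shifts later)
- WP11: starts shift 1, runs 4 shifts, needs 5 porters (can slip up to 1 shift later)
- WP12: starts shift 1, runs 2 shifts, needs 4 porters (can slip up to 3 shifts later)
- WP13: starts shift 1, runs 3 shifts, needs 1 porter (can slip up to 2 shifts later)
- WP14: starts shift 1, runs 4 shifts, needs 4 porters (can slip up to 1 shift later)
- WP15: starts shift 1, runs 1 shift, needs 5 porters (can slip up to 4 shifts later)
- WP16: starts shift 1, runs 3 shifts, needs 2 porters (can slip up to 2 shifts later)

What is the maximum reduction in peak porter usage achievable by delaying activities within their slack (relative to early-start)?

Early-start peak: s1:22  s2:17  s3:12  s4:9  s5:0 ⇒ 22.
Leveled (WP10@1, WP11@1, WP12@4, WP13@1, WP14@1, WP15@5, WP16@1): s1:13  s2:13  s3:12  s4:13  s5:9 ⇒ 13.
Reduction 22 − 13 = 9.

9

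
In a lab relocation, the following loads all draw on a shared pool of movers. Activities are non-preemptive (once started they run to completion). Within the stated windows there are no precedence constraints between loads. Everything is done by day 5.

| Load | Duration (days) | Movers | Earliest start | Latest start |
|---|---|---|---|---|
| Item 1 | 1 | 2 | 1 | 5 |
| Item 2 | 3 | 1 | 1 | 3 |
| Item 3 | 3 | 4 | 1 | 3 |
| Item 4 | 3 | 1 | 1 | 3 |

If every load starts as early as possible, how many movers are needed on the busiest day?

8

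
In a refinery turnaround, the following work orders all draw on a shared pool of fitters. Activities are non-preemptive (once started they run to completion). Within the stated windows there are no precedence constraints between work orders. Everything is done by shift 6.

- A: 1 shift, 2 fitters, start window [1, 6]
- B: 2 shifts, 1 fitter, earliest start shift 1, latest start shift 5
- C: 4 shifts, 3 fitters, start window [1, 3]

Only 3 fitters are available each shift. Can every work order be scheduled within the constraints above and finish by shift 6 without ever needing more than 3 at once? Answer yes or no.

yes

Schedule A@1, B@1, C@3: s1:3  s2:1  s3:3  s4:3  s5:3  s6:3 — peak 3 ≤ 3.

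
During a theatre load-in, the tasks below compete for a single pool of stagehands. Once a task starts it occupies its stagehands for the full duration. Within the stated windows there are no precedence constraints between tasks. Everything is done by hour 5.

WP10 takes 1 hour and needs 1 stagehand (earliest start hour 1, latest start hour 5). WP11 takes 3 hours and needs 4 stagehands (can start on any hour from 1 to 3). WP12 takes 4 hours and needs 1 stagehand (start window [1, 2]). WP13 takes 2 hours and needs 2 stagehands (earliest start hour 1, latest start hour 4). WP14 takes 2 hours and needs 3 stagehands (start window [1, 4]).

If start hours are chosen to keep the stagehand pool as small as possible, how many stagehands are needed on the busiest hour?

Early-start (WP10@1, WP11@1, WP12@1, WP13@1, WP14@1) gives peak 11: h1:11  h2:10  h3:5  h4:1  h5:0.
Shift WP13→4, WP14→4.
Schedule WP10@1, WP11@1, WP12@1, WP13@4, WP14@4: h1:6  h2:5  h3:5  h4:6  h5:5 — peak 6.
Total stagehand-hours = 27 over 5 hours ⇒ peak ≥ ⌈27/5⌉ = 6, so 6 is optimal.

6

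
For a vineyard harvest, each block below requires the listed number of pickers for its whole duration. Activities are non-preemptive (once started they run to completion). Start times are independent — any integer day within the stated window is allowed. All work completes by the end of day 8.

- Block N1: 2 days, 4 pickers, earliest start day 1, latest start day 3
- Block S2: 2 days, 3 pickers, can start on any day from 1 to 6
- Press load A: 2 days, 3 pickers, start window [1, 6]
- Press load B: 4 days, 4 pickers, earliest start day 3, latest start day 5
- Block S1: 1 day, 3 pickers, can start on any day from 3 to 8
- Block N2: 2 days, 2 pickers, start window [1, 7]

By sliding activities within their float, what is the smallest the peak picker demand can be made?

7

Early-start (Block N1@1, Block S2@1, Press load A@1, Press load B@3, Block S1@3, Block N2@1) gives peak 12: d1:12  d2:12  d3:7  d4:4  d5:4  d6:4  d7:0  d8:0.
Shift Press load A→3, Block S1→5, Block N2→6.
Schedule Block N1@1, Block S2@1, Press load A@3, Press load B@3, Block S1@5, Block N2@6: d1:7  d2:7  d3:7  d4:7  d5:7  d6:6  d7:2  d8:0 — peak 7.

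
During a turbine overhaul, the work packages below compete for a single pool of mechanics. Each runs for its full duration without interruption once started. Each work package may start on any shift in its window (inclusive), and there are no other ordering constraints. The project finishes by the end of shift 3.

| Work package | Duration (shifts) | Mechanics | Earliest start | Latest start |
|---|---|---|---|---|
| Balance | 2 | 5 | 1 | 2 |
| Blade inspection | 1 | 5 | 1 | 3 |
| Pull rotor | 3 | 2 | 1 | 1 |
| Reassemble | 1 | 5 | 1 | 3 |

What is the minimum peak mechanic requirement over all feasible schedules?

12

Early-start (Balance@1, Blade inspection@1, Pull rotor@1, Reassemble@1) gives peak 17: s1:17  s2:7  s3:2.
Shift Reassemble→2.
Schedule Balance@1, Blade inspection@1, Pull rotor@1, Reassemble@2: s1:12  s2:12  s3:2 — peak 12.
No arrangement of the 18 feasible schedules does better.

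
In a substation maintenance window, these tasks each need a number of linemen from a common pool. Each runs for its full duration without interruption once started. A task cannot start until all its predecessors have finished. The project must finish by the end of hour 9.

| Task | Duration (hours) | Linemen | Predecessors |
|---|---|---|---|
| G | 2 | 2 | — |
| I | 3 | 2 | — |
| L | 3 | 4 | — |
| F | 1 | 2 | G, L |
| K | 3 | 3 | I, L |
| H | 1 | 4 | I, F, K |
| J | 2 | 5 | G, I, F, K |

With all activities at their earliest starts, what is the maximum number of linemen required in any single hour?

9

Early-start schedule: G@1, I@1, L@1, F@4, K@4, H@7, J@7.
Load per hour: hour 1: 8, hour 2: 8, hour 3: 6, hour 4: 5, hour 5: 3, hour 6: 3, hour 7: 9, hour 8: 5, hour 9: 0.
Peak is 9.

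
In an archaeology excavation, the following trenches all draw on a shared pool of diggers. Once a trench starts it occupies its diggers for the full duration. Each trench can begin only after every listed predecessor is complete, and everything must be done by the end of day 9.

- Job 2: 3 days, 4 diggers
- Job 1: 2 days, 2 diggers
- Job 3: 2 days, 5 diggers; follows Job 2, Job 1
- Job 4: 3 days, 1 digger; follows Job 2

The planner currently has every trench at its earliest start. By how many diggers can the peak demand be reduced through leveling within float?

1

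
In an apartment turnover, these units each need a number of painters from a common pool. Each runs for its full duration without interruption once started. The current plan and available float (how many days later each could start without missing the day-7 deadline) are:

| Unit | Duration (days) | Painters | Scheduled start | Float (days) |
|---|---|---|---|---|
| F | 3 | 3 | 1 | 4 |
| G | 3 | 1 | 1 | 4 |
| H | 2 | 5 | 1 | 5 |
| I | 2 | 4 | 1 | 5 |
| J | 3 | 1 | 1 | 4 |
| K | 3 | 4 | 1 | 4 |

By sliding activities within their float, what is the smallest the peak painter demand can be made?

Early-start (F@1, G@1, H@1, I@1, J@1, K@1) gives peak 18: d1:18  d2:18  d3:9  d4:0  d5:0  d6:0  d7:0.
Shift G→4, H→4, I→6, J→4.
Schedule F@1, G@4, H@4, I@6, J@4, K@1: d1:7  d2:7  d3:7  d4:7  d5:7  d6:6  d7:4 — peak 7.
Total painter-days = 45 over 7 days ⇒ peak ≥ ⌈45/7⌉ = 7, so 7 is optimal.

7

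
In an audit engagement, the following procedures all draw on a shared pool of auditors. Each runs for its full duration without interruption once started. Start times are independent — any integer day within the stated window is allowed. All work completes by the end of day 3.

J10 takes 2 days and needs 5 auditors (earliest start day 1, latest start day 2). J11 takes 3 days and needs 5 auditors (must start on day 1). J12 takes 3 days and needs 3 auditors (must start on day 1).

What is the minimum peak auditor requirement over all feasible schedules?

13

Schedule J10@1, J11@1, J12@1: d1:13  d2:13  d3:8 — peak 13.
No arrangement of the 2 feasible schedules does better.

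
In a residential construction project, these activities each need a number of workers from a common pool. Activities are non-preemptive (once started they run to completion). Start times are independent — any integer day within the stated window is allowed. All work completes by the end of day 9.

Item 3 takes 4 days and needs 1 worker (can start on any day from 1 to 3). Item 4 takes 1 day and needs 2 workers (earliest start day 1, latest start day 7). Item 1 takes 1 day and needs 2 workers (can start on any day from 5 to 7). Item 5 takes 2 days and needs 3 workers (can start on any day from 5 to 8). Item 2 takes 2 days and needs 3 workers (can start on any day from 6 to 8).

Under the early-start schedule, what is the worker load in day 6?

At early start, day 6 has: Item 5, Item 2.
Demand: 3 + 3 = 6.

6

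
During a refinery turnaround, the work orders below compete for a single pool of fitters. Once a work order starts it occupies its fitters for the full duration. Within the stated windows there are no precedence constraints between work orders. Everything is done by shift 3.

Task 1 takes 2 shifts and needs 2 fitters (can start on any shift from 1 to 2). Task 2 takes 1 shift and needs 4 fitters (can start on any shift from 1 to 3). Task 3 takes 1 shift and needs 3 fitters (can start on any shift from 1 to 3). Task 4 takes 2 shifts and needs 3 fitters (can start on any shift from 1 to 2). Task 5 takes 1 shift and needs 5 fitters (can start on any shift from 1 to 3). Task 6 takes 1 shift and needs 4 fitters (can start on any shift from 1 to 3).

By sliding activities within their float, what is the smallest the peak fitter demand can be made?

Early-start (Task 1@1, Task 2@1, Task 3@1, Task 4@1, Task 5@1, Task 6@1) gives peak 21: s1:21  s2:5  s3:0.
Shift Task 4→2, Task 5→3, Task 6→2.
Schedule Task 1@1, Task 2@1, Task 3@1, Task 4@2, Task 5@3, Task 6@2: s1:9  s2:9  s3:8 — peak 9.
Total fitter-shifts = 26 over 3 shifts ⇒ peak ≥ ⌈26/3⌉ = 9, so 9 is optimal.

9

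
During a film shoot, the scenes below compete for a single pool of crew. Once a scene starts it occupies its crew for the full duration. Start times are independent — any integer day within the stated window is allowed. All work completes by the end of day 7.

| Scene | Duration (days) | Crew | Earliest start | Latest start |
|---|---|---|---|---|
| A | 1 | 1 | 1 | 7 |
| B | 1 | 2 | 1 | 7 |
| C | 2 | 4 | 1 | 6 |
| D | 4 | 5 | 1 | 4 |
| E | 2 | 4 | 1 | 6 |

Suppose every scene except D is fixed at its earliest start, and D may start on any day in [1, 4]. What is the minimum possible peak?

D@1: d1:16  d2:13  d3:5  d4:5  d5:0  d6:0  d7:0 → peak 16
D@2: d1:11  d2:13  d3:5  d4:5  d5:5  d6:0  d7:0 → peak 13
D@3: d1:11  d2:8  d3:5  d4:5  d5:5  d6:5  d7:0 → peak 11
D@4: d1:11  d2:8  d3:0  d4:5  d5:5  d6:5  d7:5 → peak 11
Best is D@3, peak 11.

11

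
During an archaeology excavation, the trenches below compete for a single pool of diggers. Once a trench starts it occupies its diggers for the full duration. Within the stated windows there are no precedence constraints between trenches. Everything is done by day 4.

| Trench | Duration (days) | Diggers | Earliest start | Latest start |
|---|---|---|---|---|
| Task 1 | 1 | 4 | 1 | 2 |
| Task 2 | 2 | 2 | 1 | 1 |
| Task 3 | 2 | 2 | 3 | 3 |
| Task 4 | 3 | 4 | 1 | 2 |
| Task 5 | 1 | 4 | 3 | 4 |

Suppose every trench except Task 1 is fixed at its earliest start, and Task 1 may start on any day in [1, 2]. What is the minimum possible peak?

Task 1@1: d1:10  d2:6  d3:10  d4:2 → peak 10
Task 1@2: d1:6  d2:10  d3:10  d4:2 → peak 10
Best is Task 1@1, peak 10.

10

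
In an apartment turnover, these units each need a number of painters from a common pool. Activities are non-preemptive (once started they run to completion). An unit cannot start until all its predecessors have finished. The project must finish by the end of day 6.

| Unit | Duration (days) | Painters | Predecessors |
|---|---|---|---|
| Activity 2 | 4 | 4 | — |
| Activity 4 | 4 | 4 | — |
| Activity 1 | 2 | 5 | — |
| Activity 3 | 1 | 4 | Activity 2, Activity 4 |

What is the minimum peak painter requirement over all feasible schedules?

9

Early-start (Activity 2@1, Activity 4@1, Activity 1@1, Activity 3@5) gives peak 13: d1:13  d2:13  d3:8  d4:8  d5:4  d6:0.
Shift Activity 1→5.
Schedule Activity 2@1, Activity 4@1, Activity 1@5, Activity 3@5: d1:8  d2:8  d3:8  d4:8  d5:9  d6:5 — peak 9.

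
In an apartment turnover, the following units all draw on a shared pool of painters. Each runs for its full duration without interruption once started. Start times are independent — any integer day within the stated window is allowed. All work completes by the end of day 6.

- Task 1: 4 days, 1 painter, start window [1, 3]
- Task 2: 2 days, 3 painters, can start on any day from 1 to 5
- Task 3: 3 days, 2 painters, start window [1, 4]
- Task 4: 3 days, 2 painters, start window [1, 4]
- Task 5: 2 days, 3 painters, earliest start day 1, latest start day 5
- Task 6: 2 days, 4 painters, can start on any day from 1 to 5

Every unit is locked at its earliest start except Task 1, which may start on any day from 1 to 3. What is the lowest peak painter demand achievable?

14

Task 1@1: d1:15  d2:15  d3:5  d4:1  d5:0  d6:0 → peak 15
Task 1@2: d1:14  d2:15  d3:5  d4:1  d5:1  d6:0 → peak 15
Task 1@3: d1:14  d2:14  d3:5  d4:1  d5:1  d6:1 → peak 14
Best is Task 1@3, peak 14.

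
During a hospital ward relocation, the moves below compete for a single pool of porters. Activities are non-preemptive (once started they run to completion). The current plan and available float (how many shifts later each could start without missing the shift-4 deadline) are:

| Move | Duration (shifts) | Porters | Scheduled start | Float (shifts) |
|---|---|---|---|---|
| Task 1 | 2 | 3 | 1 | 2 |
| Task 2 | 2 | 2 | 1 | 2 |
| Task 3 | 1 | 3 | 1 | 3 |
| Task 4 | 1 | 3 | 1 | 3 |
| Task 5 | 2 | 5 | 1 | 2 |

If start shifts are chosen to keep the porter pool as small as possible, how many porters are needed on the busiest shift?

Early-start (Task 1@1, Task 2@1, Task 3@1, Task 4@1, Task 5@1) gives peak 16: s1:16  s2:10  s3:0  s4:0.
Shift Task 2→3, Task 4→2, Task 5→3.
Schedule Task 1@1, Task 2@3, Task 3@1, Task 4@2, Task 5@3: s1:6  s2:6  s3:7  s4:7 — peak 7.
Total porter-shifts = 26 over 4 shifts ⇒ peak ≥ ⌈26/4⌉ = 7, so 7 is optimal.

7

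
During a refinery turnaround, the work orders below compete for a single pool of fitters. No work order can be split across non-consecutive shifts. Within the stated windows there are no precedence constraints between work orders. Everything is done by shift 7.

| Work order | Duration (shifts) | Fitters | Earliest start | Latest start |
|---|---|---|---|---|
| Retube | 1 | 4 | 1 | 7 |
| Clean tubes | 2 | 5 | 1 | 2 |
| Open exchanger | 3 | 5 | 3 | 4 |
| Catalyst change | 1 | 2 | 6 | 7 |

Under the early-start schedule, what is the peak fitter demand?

9

Early-start schedule: Retube@1, Clean tubes@1, Open exchanger@3, Catalyst change@6.
Load per shift: shift 1: 9, shift 2: 5, shift 3: 5, shift 4: 5, shift 5: 5, shift 6: 2, shift 7: 0.
Peak is 9.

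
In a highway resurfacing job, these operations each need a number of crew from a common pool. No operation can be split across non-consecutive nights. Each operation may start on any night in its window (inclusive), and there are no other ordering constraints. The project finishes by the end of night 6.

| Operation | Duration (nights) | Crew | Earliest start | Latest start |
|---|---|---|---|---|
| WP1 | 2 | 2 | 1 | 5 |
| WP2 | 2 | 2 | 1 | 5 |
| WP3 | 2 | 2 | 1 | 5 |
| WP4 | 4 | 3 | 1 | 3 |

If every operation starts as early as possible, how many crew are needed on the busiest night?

9

Early-start schedule: WP1@1, WP2@1, WP3@1, WP4@1.
Load per night: night 1: 9, night 2: 9, night 3: 3, night 4: 3, night 5: 0, night 6: 0.
Peak is 9.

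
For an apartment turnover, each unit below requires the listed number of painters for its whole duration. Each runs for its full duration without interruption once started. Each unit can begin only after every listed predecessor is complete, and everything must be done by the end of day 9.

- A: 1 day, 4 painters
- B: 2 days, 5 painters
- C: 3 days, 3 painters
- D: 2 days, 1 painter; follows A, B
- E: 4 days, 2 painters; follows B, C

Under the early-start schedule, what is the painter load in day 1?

At early start, day 1 has: A, B, C.
Demand: 4 + 5 + 3 = 12.

12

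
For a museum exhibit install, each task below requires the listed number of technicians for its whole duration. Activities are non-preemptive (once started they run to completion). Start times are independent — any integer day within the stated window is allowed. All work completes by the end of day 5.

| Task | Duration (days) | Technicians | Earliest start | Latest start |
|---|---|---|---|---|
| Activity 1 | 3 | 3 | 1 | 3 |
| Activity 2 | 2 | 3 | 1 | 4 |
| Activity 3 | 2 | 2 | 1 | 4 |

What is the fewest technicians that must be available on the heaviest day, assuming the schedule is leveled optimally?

5

Early-start (Activity 1@1, Activity 2@1, Activity 3@1) gives peak 8: d1:8  d2:8  d3:3  d4:0  d5:0.
Shift Activity 2→4.
Schedule Activity 1@1, Activity 2@4, Activity 3@1: d1:5  d2:5  d3:3  d4:3  d5:3 — peak 5.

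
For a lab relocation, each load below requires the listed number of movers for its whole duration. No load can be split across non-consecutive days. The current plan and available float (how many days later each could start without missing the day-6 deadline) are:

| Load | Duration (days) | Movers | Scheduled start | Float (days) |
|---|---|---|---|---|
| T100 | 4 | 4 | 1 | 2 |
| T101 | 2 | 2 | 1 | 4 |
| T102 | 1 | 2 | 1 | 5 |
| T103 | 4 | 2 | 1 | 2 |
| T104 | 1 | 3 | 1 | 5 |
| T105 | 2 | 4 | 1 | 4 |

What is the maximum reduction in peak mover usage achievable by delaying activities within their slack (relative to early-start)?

9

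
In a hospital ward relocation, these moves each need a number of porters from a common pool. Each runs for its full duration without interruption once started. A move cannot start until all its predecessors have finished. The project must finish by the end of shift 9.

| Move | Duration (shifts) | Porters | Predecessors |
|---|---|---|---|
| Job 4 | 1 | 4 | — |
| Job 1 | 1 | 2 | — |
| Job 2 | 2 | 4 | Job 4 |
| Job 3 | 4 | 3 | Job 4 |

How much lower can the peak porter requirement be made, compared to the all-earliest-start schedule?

Early-start peak: s1:6  s2:7  s3:7  s4:3  s5:3  s6:0  s7:0  s8:0  s9:0 ⇒ 7.
Leveled (Job 4@1, Job 1@2, Job 2@3, Job 3@5): s1:4  s2:2  s3:4  s4:4  s5:3  s6:3  s7:3  s8:3  s9:0 ⇒ 4.
Reduction 7 − 4 = 3.

3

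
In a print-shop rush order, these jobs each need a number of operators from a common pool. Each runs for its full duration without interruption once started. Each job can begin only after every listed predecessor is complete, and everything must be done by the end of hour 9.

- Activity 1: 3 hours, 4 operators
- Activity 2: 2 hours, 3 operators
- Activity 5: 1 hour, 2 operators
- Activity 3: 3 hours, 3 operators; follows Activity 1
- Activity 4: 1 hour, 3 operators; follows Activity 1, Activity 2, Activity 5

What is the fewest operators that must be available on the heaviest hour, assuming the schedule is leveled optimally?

Early-start (Activity 1@1, Activity 2@1, Activity 5@1, Activity 3@4, Activity 4@4) gives peak 9: h1:9  h2:7  h3:4  h4:6  h5:3  h6:3  h7:0  h8:0  h9:0.
Shift Activity 2→4, Activity 5→4, Activity 3→6, Activity 4→9.
Schedule Activity 1@1, Activity 2@4, Activity 5@4, Activity 3@6, Activity 4@9: h1:4  h2:4  h3:4  h4:5  h5:3  h6:3  h7:3  h8:3  h9:3 — peak 5.

5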